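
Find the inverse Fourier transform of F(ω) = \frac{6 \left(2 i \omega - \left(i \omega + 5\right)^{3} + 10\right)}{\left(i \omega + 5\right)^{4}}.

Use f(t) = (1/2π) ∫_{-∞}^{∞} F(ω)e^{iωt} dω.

f(t) = 6 \left(t^{2} - 1\right) e^{- 5 t} u\left(t\right)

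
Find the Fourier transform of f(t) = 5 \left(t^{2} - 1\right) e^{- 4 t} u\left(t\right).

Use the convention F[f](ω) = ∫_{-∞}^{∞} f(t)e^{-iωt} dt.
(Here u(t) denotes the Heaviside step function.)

F(ω) = \frac{5 \left(2 i \omega - \left(i \omega + 4\right)^{3} + 8\right)}{\left(i \omega + 4\right)^{4}}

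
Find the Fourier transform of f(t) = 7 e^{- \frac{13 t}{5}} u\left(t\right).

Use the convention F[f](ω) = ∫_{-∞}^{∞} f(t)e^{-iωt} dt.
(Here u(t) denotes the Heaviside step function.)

F(ω) = \frac{35}{5 i \omega + 13}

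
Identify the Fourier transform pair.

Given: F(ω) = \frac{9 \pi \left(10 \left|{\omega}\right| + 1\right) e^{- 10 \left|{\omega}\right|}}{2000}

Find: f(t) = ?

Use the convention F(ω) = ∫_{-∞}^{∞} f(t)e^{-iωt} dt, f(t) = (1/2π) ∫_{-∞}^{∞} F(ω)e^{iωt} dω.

f(t) = \frac{9}{\left(t^{2} + 100\right)^{2}}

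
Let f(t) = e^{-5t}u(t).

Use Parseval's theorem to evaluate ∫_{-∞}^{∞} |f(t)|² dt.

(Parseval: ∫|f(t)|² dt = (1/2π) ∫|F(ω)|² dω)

∫|f(t)|² dt = \frac{1}{10}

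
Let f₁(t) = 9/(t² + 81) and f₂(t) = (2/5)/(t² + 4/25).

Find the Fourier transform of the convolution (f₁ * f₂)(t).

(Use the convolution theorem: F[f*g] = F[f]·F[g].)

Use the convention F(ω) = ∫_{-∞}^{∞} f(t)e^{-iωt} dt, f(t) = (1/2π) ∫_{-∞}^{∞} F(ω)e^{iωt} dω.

F[f₁*f₂](ω) = \pi^{2} e^{- \frac{47 \left|{\omega}\right|}{5}}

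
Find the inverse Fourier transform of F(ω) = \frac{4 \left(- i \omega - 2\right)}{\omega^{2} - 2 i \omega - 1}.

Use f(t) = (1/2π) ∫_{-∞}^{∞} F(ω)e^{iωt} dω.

f(t) = 4 \left(t + 1\right) e^{- t} u\left(t\right)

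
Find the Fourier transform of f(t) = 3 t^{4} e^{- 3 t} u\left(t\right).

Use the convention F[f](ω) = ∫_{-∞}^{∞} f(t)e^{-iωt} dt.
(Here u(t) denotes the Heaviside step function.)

F(ω) = \frac{72}{\left(i \omega + 3\right)^{5}}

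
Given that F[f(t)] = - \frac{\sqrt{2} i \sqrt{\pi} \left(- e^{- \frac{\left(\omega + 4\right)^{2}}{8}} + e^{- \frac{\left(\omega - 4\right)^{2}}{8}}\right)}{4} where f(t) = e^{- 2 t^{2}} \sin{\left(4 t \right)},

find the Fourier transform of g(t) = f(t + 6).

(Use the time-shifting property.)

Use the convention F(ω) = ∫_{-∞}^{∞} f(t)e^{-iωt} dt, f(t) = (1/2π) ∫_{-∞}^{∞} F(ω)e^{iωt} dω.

F[g](ω) = \frac{\sqrt{2} i \sqrt{\pi} \left(1 - e^{2 \omega}\right) e^{- \frac{\omega^{2}}{8} - \omega + 6 i \omega - 2}}{4}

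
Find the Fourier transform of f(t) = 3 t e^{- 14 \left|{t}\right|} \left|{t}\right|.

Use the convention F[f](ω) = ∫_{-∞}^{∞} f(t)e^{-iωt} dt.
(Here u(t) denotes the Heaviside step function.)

F(ω) = \frac{12 i \omega \left(\omega^{2} - 588\right)}{\left(\omega^{2} + 196\right)^{3}}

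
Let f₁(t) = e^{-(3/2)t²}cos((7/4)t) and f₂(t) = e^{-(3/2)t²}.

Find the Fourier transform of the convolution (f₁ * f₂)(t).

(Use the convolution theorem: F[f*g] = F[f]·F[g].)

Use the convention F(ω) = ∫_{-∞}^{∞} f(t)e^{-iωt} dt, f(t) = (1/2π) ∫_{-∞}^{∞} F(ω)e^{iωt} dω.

F[f₁*f₂](ω) = \frac{\pi \left(e^{\frac{7 \omega}{6}} + 1\right) e^{- \frac{\omega^{2}}{3} - \frac{7 \omega}{12} - \frac{49}{96}}}{3}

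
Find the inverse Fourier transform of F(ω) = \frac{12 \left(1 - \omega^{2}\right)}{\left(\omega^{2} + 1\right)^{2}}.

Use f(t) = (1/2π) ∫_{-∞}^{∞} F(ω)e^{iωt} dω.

f(t) = 6 e^{- \left|{t}\right|} \left|{t}\right|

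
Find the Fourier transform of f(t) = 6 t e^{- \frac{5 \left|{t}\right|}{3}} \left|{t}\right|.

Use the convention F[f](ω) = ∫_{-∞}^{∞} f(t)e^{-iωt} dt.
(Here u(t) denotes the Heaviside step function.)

F(ω) = \frac{5832 i \omega \left(3 \omega^{2} - 25\right)}{\left(9 \omega^{2} + 25\right)^{3}}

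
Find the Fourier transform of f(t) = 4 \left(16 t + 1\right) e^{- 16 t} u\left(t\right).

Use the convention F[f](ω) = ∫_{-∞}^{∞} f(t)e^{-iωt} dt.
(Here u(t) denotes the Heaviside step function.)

F(ω) = \frac{4 \left(- i \omega - 32\right)}{\omega^{2} - 32 i \omega - 256}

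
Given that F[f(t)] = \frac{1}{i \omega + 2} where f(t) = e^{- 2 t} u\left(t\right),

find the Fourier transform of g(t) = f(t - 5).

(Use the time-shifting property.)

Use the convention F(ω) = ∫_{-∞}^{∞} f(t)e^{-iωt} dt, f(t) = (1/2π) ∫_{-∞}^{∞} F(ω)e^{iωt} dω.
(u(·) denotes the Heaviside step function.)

F[g](ω) = \frac{e^{- 5 i \omega}}{i \omega + 2}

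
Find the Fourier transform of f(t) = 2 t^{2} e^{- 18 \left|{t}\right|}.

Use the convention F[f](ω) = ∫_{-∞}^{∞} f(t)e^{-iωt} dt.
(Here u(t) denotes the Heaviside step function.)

F(ω) = \frac{432 \left(108 - \omega^{2}\right)}{\left(\omega^{2} + 324\right)^{3}}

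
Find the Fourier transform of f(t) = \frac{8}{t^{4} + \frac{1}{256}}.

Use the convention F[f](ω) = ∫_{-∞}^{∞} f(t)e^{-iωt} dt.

F(ω) = 512 \pi e^{- \frac{\sqrt{2} \left|{\omega}\right|}{8}} \sin{\left(\frac{\sqrt{2} \left|{\omega}\right|}{8} + \frac{\pi}{4} \right)}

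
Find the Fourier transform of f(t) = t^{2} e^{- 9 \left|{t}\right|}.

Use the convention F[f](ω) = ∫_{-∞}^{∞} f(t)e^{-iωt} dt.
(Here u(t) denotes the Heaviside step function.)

F(ω) = \frac{108 \left(27 - \omega^{2}\right)}{\left(\omega^{2} + 81\right)^{3}}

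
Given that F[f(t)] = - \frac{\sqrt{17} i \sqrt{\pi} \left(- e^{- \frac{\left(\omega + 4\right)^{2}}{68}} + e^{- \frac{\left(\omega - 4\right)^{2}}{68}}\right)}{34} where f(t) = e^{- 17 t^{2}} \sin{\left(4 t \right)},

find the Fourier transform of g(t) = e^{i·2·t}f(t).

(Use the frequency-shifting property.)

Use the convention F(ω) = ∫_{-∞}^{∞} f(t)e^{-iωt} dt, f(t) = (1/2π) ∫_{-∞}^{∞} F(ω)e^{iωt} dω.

F[g](ω) = \frac{\sqrt{17} i \sqrt{\pi} \left(- e^{\frac{4 \omega}{17}} + e^{\frac{8}{17}}\right) e^{- \frac{\omega^{2}}{68} - \frac{\omega}{17} - \frac{9}{17}}}{34}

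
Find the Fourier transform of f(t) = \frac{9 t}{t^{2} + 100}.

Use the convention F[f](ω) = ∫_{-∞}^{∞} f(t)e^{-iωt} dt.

F(ω) = - 9 i \pi e^{- 10 \left|{\omega}\right|} \operatorname{sign}{\left(\omega \right)}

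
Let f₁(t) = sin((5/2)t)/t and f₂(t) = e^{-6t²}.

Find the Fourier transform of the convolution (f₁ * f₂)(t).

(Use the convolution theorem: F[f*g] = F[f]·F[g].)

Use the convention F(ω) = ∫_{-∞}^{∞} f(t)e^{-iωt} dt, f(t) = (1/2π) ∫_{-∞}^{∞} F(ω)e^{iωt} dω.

F[f₁*f₂](ω) = \begin{cases} \frac{\sqrt{6} \pi^{\frac{3}{2}} e^{- \frac{\omega^{2}}{24}}}{6} & \text{for}\: \omega > - \frac{5}{2} \wedge \omega < \frac{5}{2} \\0 & \text{otherwise} \end{cases}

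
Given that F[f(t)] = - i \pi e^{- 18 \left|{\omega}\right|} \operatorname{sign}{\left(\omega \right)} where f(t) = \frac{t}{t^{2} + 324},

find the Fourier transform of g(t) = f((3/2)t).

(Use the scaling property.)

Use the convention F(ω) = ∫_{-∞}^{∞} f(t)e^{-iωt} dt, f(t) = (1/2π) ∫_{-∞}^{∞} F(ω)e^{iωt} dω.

F[g](ω) = - \frac{2 i \pi e^{- 12 \left|{\omega}\right|} \operatorname{sign}{\left(\omega \right)}}{3}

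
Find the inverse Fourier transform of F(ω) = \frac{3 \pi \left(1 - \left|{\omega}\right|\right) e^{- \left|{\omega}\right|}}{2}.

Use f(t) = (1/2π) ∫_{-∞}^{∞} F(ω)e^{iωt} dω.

f(t) = \frac{3 t^{2}}{\left(t^{2} + 1\right)^{2}}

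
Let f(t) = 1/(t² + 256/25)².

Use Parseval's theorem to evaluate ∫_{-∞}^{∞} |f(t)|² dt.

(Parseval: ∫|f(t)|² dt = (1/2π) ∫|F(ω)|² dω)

∫|f(t)|² dt = \frac{390625 \pi}{4294967296}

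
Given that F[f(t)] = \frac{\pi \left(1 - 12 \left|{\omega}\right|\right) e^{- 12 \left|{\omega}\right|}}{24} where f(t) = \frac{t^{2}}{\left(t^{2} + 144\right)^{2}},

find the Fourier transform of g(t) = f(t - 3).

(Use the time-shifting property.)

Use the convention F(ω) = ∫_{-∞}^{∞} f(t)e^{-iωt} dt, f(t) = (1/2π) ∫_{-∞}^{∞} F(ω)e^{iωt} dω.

F[g](ω) = \frac{\pi \left(1 - 12 \left|{\omega}\right|\right) e^{- 3 i \omega - 12 \left|{\omega}\right|}}{24}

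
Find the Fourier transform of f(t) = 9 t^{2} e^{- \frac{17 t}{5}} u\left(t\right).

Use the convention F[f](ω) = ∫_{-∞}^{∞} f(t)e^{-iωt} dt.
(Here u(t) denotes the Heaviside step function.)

F(ω) = \frac{2250}{\left(5 i \omega + 17\right)^{3}}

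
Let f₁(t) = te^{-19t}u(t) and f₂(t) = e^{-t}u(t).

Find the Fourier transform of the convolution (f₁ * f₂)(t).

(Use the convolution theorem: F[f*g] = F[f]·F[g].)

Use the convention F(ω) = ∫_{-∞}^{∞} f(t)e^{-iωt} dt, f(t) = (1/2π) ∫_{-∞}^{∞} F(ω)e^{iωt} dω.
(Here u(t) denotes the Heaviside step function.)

F[f₁*f₂](ω) = \frac{1}{\left(i \omega + 1\right) \left(i \omega + 19\right)^{2}}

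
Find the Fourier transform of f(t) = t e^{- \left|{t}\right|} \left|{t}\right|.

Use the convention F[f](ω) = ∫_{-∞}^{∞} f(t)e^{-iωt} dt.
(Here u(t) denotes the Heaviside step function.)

F(ω) = \frac{4 i \omega \left(\omega^{2} - 3\right)}{\left(\omega^{2} + 1\right)^{3}}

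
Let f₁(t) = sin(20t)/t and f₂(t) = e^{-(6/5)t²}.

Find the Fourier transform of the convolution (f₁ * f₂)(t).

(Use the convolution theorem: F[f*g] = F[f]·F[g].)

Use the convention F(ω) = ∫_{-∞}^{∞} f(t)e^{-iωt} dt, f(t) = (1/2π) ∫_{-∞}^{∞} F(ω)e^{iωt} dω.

F[f₁*f₂](ω) = \begin{cases} \frac{\sqrt{30} \pi^{\frac{3}{2}} e^{- \frac{5 \omega^{2}}{24}}}{6} & \text{for}\: \omega > -20 \wedge \omega < 20 \\0 & \text{otherwise} \end{cases}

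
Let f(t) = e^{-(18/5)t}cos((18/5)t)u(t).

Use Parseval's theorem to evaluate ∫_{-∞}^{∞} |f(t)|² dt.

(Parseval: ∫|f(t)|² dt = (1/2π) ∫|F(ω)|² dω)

∫|f(t)|² dt = \frac{5}{48}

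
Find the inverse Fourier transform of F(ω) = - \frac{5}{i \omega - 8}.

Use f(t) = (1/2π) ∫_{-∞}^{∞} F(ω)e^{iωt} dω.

f(t) = 5 e^{8 t} u\left(- t\right)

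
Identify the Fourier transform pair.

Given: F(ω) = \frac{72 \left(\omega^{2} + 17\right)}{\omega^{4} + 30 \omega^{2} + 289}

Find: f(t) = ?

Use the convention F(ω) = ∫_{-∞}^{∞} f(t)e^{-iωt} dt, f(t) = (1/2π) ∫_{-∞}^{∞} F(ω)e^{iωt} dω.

f(t) = 9 e^{- 4 \left|{t}\right|} \cos{\left(t \right)}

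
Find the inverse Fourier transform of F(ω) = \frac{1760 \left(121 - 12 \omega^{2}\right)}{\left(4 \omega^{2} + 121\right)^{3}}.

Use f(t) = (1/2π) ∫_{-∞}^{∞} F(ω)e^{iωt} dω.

f(t) = 5 t^{2} e^{- \frac{11 \left|{t}\right|}{2}}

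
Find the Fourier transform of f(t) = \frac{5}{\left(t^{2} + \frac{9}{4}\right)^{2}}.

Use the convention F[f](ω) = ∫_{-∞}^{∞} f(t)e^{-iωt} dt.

F(ω) = \frac{10 \pi \left(3 \left|{\omega}\right| + 2\right) e^{- \frac{3 \left|{\omega}\right|}{2}}}{27}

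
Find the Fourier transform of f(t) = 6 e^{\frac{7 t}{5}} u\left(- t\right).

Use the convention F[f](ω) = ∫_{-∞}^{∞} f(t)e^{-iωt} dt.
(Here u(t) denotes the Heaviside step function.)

F(ω) = - \frac{30}{5 i \omega - 7}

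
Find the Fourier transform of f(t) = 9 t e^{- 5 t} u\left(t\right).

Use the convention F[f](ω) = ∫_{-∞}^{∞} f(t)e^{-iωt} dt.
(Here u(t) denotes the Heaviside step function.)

F(ω) = \frac{9}{\left(i \omega + 5\right)^{2}}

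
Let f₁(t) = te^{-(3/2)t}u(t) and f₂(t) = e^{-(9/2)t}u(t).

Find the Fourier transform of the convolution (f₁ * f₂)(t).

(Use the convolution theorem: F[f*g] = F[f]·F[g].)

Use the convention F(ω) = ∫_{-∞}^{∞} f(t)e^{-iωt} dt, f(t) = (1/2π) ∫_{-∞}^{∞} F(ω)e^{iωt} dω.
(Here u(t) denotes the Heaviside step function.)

F[f₁*f₂](ω) = \frac{8}{\left(2 i \omega + 3\right)^{2} \left(2 i \omega + 9\right)}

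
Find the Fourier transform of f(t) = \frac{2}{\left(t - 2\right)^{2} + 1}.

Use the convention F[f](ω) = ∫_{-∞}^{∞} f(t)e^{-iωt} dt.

F(ω) = 2 \pi e^{- 2 i \omega - \left|{\omega}\right|}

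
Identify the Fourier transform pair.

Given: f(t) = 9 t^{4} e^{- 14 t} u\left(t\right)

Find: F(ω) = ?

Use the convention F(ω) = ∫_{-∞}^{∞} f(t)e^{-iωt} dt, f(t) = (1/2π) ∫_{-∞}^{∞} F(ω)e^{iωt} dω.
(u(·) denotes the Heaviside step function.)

F(ω) = \frac{216}{\left(i \omega + 14\right)^{5}}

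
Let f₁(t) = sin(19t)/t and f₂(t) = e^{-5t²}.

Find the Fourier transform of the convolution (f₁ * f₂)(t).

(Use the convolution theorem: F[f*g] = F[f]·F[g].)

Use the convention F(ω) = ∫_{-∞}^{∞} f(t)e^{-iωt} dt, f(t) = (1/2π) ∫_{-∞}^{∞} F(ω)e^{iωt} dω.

F[f₁*f₂](ω) = \begin{cases} \frac{\sqrt{5} \pi^{\frac{3}{2}} e^{- \frac{\omega^{2}}{20}}}{5} & \text{for}\: \omega > -19 \wedge \omega < 19 \\0 & \text{otherwise} \end{cases}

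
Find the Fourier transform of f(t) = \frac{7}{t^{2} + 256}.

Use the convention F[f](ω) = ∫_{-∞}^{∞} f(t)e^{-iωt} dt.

F(ω) = \frac{7 \pi e^{- 16 \left|{\omega}\right|}}{16}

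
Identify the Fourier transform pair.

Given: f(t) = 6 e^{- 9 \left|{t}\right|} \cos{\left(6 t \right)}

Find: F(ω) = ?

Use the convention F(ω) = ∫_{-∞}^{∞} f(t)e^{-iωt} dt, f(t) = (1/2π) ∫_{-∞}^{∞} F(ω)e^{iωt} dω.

F(ω) = \frac{108 \left(\omega^{2} + 117\right)}{\omega^{4} + 90 \omega^{2} + 13689}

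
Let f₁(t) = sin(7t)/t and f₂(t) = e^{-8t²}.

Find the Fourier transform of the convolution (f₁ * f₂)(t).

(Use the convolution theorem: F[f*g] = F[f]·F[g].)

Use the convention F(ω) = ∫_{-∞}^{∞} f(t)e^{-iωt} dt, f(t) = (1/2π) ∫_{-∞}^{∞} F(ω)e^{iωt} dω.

F[f₁*f₂](ω) = \begin{cases} \frac{\sqrt{2} \pi^{\frac{3}{2}} e^{- \frac{\omega^{2}}{32}}}{4} & \text{for}\: \omega > -7 \wedge \omega < 7 \\0 & \text{otherwise} \end{cases}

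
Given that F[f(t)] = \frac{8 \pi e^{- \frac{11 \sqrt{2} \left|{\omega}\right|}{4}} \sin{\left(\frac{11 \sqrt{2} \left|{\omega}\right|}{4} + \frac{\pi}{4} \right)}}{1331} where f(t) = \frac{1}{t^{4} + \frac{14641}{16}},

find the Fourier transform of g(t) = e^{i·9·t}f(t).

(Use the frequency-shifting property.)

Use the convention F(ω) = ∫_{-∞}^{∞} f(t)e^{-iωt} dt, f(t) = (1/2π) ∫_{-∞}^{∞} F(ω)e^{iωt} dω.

F[g](ω) = \frac{8 \pi e^{- \frac{11 \sqrt{2} \left|{\omega - 9}\right|}{4}} \sin{\left(\frac{11 \sqrt{2} \left|{\omega - 9}\right|}{4} + \frac{\pi}{4} \right)}}{1331}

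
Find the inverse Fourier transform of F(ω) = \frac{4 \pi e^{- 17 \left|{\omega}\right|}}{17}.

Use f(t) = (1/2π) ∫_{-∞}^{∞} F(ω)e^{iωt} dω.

f(t) = \frac{4}{t^{2} + 289}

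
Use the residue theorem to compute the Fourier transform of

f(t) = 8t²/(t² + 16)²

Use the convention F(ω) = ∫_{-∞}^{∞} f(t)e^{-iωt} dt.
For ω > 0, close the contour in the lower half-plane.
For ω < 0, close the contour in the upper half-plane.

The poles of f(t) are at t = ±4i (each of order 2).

Let g(z) = f(z)e^{-iωz}; for large |z| the factor e^{-iωz} decays in the lower half-plane when ω > 0 and in the upper half-plane when ω < 0.

Case ω > 0 (lower half-plane, clockwise contour ⇒ F(ω) = -2πi·ΣRes):
  Res_{z = - 4 i} g(z) = \frac{i \left(1 - 4 \omega\right) e^{- 4 \omega}}{2} (pole of order 2)
  F(ω) = -2πi·ΣRes = \pi \left(1 - 4 \omega\right) e^{- 4 \omega}

Case ω < 0 (upper half-plane, counterclockwise contour ⇒ F(ω) = +2πi·ΣRes):
  Res_{z = 4 i} g(z) = \frac{i \left(- 4 \omega - 1\right) e^{4 \omega}}{2} (pole of order 2)
  F(ω) = 2πi·ΣRes = \pi \left(4 \omega + 1\right) e^{4 \omega}

Both cases combine into a single formula in |ω|:

F(ω) = \pi \left(1 - 4 \left|{\omega}\right|\right) e^{- 4 \left|{\omega}\right|}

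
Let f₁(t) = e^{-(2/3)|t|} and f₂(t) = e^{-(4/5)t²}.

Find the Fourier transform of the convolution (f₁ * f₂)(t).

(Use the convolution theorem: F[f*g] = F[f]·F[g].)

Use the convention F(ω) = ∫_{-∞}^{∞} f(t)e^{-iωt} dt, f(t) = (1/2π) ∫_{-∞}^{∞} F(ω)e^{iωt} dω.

F[f₁*f₂](ω) = \frac{6 \sqrt{5} \sqrt{\pi} e^{- \frac{5 \omega^{2}}{16}}}{9 \omega^{2} + 4}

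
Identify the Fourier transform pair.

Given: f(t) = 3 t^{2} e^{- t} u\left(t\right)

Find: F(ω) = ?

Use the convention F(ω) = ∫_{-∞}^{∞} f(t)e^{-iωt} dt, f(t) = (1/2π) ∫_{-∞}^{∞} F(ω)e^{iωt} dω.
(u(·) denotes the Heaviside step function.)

F(ω) = \frac{6}{\left(i \omega + 1\right)^{3}}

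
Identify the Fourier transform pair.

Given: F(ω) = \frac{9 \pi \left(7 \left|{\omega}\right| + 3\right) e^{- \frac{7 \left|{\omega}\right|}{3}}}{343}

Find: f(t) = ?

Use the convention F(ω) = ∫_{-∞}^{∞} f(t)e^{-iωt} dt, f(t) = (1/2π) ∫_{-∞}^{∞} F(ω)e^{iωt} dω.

f(t) = \frac{2}{\left(t^{2} + \frac{49}{9}\right)^{2}}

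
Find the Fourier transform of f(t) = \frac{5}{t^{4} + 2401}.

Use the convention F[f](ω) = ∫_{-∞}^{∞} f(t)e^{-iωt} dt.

F(ω) = \frac{5 \pi e^{- \frac{7 \sqrt{2} \left|{\omega}\right|}{2}} \sin{\left(\frac{7 \sqrt{2} \left|{\omega}\right|}{2} + \frac{\pi}{4} \right)}}{343}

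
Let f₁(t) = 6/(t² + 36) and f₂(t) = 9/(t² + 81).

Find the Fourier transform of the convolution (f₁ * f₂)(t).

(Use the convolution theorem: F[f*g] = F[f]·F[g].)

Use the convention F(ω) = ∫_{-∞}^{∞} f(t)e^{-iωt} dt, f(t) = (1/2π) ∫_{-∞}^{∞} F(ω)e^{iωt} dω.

F[f₁*f₂](ω) = \pi^{2} e^{- 15 \left|{\omega}\right|}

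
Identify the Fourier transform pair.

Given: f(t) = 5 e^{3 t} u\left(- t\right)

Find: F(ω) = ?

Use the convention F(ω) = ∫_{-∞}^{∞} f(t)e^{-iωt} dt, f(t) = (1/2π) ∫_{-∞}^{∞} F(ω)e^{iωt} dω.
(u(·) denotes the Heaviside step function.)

F(ω) = - \frac{5}{i \omega - 3}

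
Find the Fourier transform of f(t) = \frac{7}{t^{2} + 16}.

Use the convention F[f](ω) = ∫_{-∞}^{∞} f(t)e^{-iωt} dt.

F(ω) = \frac{7 \pi e^{- 4 \left|{\omega}\right|}}{4}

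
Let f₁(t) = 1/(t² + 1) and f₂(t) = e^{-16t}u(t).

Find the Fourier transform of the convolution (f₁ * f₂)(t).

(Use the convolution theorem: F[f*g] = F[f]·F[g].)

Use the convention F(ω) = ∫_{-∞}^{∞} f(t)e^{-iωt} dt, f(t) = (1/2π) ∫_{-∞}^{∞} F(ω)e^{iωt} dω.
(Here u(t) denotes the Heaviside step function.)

F[f₁*f₂](ω) = \frac{\pi e^{- \left|{\omega}\right|}}{i \omega + 16}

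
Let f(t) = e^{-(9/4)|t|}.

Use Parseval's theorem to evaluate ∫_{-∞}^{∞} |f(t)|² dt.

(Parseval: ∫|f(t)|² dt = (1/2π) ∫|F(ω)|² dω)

∫|f(t)|² dt = \frac{4}{9}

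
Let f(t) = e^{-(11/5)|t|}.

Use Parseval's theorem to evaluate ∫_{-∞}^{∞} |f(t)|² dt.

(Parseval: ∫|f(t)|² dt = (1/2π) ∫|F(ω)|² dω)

∫|f(t)|² dt = \frac{5}{11}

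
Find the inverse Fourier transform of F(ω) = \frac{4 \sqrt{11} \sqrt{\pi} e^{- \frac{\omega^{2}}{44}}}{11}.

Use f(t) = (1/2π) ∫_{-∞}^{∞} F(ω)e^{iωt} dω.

f(t) = 4 e^{- 11 t^{2}}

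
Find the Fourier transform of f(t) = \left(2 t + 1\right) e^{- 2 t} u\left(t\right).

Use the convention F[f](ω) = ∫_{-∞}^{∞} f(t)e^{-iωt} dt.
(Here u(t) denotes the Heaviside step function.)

F(ω) = \frac{- i \omega - 4}{\omega^{2} - 4 i \omega - 4}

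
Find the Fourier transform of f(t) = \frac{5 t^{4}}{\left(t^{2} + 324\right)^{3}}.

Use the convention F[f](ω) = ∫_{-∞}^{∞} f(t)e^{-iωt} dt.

F(ω) = \frac{5 \pi \left(108 \omega^{2} - 30 \left|{\omega}\right| + 1\right) e^{- 18 \left|{\omega}\right|}}{48}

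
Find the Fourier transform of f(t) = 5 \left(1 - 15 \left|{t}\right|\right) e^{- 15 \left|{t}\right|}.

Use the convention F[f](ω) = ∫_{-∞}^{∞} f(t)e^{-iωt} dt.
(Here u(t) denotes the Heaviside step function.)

F(ω) = \frac{300 \omega^{2}}{\left(\omega^{2} + 225\right)^{2}}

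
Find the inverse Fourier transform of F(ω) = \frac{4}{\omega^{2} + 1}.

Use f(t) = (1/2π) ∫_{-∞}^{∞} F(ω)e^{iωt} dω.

f(t) = 2 e^{- \left|{t}\right|}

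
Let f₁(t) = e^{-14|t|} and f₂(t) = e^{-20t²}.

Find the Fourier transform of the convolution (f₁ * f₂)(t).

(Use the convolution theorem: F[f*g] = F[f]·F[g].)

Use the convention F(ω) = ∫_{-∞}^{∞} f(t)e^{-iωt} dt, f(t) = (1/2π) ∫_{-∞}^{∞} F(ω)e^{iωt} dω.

F[f₁*f₂](ω) = \frac{14 \sqrt{5} \sqrt{\pi} e^{- \frac{\omega^{2}}{80}}}{5 \left(\omega^{2} + 196\right)}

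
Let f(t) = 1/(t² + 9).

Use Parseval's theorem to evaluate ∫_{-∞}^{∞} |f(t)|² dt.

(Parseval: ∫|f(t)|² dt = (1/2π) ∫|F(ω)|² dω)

∫|f(t)|² dt = \frac{\pi}{54}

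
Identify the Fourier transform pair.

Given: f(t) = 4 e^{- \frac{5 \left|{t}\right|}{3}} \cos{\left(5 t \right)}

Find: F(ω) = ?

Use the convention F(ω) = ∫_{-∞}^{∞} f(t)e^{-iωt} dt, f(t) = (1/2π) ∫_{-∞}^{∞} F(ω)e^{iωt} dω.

F(ω) = \frac{120 \left(9 \omega^{2} + 250\right)}{81 \omega^{4} - 3600 \omega^{2} + 62500}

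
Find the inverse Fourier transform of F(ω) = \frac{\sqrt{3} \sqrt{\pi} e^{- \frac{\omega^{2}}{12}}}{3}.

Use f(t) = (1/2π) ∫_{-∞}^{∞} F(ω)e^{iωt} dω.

f(t) = e^{- 3 t^{2}}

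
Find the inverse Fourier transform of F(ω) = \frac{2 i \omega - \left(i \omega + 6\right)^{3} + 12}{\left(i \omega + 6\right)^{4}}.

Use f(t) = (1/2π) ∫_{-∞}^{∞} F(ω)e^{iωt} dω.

f(t) = \left(t^{2} - 1\right) e^{- 6 t} u\left(t\right)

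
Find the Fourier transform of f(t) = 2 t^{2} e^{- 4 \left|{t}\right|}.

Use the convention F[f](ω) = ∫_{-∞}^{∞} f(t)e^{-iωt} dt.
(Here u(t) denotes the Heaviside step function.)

F(ω) = \frac{32 \left(16 - 3 \omega^{2}\right)}{\left(\omega^{2} + 16\right)^{3}}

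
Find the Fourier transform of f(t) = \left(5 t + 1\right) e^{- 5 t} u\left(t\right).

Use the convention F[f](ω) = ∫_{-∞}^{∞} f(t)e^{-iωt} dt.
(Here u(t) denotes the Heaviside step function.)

F(ω) = \frac{- i \omega - 10}{\omega^{2} - 10 i \omega - 25}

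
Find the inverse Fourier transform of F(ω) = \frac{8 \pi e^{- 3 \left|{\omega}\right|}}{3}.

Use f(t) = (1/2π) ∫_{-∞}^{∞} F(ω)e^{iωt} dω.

f(t) = \frac{8}{t^{2} + 9}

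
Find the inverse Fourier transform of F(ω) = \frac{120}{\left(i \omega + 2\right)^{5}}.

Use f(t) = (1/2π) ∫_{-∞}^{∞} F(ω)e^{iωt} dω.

f(t) = 5 t^{4} e^{- 2 t} u\left(t\right)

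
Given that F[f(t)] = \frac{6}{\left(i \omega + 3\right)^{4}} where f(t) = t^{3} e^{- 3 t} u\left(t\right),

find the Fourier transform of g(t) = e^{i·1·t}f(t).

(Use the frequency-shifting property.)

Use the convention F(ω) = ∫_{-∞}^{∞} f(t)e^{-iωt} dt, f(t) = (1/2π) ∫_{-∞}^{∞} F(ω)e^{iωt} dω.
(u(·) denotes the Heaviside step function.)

F[g](ω) = \frac{6}{\left(i \left(\omega - 1\right) + 3\right)^{4}}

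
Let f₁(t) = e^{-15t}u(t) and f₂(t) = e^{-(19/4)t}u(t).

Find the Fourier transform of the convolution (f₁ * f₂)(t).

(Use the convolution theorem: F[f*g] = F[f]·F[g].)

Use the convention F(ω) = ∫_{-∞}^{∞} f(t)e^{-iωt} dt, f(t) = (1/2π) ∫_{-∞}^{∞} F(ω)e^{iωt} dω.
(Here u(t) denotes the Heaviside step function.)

F[f₁*f₂](ω) = \frac{4}{\left(i \omega + 15\right) \left(4 i \omega + 19\right)}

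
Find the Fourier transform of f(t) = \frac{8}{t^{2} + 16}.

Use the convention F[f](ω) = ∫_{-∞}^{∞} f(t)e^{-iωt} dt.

F(ω) = 2 \pi e^{- 4 \left|{\omega}\right|}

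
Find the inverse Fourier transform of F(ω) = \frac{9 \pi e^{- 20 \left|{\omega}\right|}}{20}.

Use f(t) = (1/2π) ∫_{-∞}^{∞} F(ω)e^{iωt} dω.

f(t) = \frac{9}{t^{2} + 400}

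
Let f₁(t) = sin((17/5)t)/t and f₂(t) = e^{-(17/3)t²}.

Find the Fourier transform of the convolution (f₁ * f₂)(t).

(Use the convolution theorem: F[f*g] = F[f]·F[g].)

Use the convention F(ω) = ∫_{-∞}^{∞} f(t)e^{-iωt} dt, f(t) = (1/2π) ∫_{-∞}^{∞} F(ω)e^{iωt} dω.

F[f₁*f₂](ω) = \begin{cases} \frac{\sqrt{51} \pi^{\frac{3}{2}} e^{- \frac{3 \omega^{2}}{68}}}{17} & \text{for}\: \omega > - \frac{17}{5} \wedge \omega < \frac{17}{5} \\0 & \text{otherwise} \end{cases}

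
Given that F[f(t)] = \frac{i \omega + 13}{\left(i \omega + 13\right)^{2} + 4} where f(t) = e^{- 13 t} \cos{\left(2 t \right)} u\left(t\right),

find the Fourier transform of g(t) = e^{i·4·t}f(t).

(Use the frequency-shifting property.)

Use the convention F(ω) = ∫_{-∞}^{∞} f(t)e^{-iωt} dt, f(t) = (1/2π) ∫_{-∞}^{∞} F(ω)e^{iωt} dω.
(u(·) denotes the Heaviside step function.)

F[g](ω) = \frac{i \left(\omega - 4\right) + 13}{\left(i \left(\omega - 4\right) + 13\right)^{2} + 4}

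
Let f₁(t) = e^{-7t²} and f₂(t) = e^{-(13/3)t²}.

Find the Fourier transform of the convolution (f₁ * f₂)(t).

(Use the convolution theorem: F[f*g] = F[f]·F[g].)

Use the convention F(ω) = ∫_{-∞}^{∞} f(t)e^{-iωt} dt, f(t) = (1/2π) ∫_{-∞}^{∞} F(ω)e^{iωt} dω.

F[f₁*f₂](ω) = \frac{\sqrt{273} \pi e^{- \frac{17 \omega^{2}}{182}}}{91}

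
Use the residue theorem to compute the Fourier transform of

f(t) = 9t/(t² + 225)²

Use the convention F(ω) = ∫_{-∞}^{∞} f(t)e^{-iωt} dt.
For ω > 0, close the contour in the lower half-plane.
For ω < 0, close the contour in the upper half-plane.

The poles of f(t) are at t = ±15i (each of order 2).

Let g(z) = f(z)e^{-iωz}; for large |z| the factor e^{-iωz} decays in the lower half-plane when ω > 0 and in the upper half-plane when ω < 0.

Case ω > 0 (lower half-plane, clockwise contour ⇒ F(ω) = -2πi·ΣRes):
  Res_{z = - 15 i} g(z) = \frac{3 \omega e^{- 15 \omega}}{20} (pole of order 2)
  F(ω) = -2πi·ΣRes = - \frac{3 i \pi \omega e^{- 15 \omega}}{10}

Case ω < 0 (upper half-plane, counterclockwise contour ⇒ F(ω) = +2πi·ΣRes):
  Res_{z = 15 i} g(z) = - \frac{3 \omega e^{15 \omega}}{20} (pole of order 2)
  F(ω) = 2πi·ΣRes = - \frac{3 i \pi \omega e^{15 \omega}}{10}

Both cases combine into a single formula in |ω|:

F(ω) = - \frac{3 i \pi \omega e^{- 15 \left|{\omega}\right|}}{10}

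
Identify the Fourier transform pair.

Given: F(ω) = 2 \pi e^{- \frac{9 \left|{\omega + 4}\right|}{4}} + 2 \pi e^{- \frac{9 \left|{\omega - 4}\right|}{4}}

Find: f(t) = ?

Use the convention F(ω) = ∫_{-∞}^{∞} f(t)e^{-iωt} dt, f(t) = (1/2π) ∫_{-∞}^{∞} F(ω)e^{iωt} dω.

f(t) = \frac{9 \cos{\left(4 t \right)}}{t^{2} + \frac{81}{16}}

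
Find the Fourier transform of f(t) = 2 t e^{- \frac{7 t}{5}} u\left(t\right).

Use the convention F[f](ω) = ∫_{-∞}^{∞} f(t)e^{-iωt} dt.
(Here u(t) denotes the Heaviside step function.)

F(ω) = \frac{50}{\left(5 i \omega + 7\right)^{2}}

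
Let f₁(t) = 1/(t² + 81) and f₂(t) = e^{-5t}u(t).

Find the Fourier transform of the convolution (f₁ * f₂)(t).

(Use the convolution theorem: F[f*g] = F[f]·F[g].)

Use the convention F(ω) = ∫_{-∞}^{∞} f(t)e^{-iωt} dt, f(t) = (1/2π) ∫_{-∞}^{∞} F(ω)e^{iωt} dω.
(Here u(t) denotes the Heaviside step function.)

F[f₁*f₂](ω) = \frac{\pi e^{- 9 \left|{\omega}\right|}}{9 \left(i \omega + 5\right)}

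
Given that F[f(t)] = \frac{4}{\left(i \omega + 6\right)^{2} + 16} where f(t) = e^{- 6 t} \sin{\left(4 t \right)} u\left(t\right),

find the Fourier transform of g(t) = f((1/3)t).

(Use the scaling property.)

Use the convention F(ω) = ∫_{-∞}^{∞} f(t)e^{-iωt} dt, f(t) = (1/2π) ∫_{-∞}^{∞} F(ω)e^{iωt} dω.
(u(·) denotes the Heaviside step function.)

F[g](ω) = \frac{12}{9 \left(i \omega + 2\right)^{2} + 16}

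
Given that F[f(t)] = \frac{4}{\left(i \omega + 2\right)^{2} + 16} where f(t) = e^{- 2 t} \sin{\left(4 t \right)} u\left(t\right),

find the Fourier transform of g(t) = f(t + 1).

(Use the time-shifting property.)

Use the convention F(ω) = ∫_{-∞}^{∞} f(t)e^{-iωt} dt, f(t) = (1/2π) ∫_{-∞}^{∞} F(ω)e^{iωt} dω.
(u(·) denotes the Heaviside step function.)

F[g](ω) = \frac{4 e^{i \omega}}{\left(i \omega + 2\right)^{2} + 16}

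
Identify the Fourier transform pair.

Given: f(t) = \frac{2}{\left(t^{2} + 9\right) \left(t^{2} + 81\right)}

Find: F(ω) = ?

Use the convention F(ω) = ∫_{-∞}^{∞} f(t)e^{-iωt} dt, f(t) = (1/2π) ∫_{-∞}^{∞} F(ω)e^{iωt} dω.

F(ω) = \frac{\pi \left(3 e^{6 \left|{\omega}\right|} - 1\right) e^{- 9 \left|{\omega}\right|}}{324}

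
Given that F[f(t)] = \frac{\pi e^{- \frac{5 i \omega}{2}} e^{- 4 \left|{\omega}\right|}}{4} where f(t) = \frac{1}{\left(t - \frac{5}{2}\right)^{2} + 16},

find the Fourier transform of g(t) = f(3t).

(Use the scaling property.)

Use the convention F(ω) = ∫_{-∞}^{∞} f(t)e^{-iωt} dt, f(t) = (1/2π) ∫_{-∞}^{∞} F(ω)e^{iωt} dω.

F[g](ω) = \frac{\pi e^{- \frac{5 i \omega}{6} - \frac{4 \left|{\omega}\right|}{3}}}{12}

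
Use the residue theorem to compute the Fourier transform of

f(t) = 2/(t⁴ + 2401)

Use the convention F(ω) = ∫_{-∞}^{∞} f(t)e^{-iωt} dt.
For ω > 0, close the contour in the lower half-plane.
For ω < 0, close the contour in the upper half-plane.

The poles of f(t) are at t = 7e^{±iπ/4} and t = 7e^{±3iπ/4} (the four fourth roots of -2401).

Let g(z) = f(z)e^{-iωz}; for large |z| the factor e^{-iωz} decays in the lower half-plane when ω > 0 and in the upper half-plane when ω < 0.

Case ω > 0 (lower half-plane, clockwise contour ⇒ F(ω) = -2πi·ΣRes):
  Res_{z = - \frac{7 \sqrt{2}}{2} - \frac{7 \sqrt{2} i}{2}} g(z) = \frac{\sqrt{2} i \left(1 - i\right) e^{\frac{7 \sqrt{2} \omega \left(-1 + i\right)}{2}}}{1372}
  Res_{z = \frac{7 \sqrt{2}}{2} - \frac{7 \sqrt{2} i}{2}} g(z) = \frac{\sqrt{2} i \left(1 + i\right) e^{- \frac{7 \sqrt{2} \omega \left(1 + i\right)}{2}}}{1372}
  F(ω) = -2πi·ΣRes = \frac{\sqrt{2} \pi \left(1 - i\right) \left(e^{7 \sqrt{2} i \omega} + i\right) e^{- \frac{7 \sqrt{2} \omega \left(1 + i\right)}{2}}}{686} = \frac{2 \pi e^{- \frac{7 \sqrt{2} \omega}{2}} \sin{\left(\frac{7 \sqrt{2} \omega}{2} + \frac{\pi}{4} \right)}}{343}

Case ω < 0 (upper half-plane, counterclockwise contour ⇒ F(ω) = +2πi·ΣRes):
  Res_{z = \frac{7 \sqrt{2}}{2} + \frac{7 \sqrt{2} i}{2}} g(z) = \frac{\sqrt{2} i \left(-1 + i\right) e^{\frac{7 \sqrt{2} \omega \left(1 - i\right)}{2}}}{1372}
  Res_{z = - \frac{7 \sqrt{2}}{2} + \frac{7 \sqrt{2} i}{2}} g(z) = \frac{\sqrt{2} \left(1 - i\right) e^{\frac{7 \sqrt{2} \omega \left(1 + i\right)}{2}}}{1372}
  F(ω) = 2πi·ΣRes = - \frac{\sqrt{2} i \pi \left(i \left(1 - i\right) e^{\frac{7 \sqrt{2} \omega \left(1 - i\right)}{2}} - \left(1 - i\right) e^{\frac{7 \sqrt{2} \omega \left(1 + i\right)}{2}}\right)}{686} = \frac{2 \pi e^{\frac{7 \sqrt{2} \omega}{2}} \cos{\left(\frac{7 \sqrt{2} \omega}{2} + \frac{\pi}{4} \right)}}{343}

Both cases combine into a single formula in |ω|:

F(ω) = \frac{2 \pi e^{- \frac{7 \sqrt{2} \left|{\omega}\right|}{2}} \sin{\left(\frac{7 \sqrt{2} \left|{\omega}\right|}{2} + \frac{\pi}{4} \right)}}{343}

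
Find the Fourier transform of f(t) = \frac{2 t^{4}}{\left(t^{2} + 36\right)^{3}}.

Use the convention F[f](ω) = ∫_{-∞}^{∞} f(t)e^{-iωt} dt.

F(ω) = \frac{\pi \left(12 \omega^{2} - 10 \left|{\omega}\right| + 1\right) e^{- 6 \left|{\omega}\right|}}{8}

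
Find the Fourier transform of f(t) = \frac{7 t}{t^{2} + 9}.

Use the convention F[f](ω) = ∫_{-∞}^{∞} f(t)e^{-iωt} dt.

F(ω) = - 7 i \pi e^{- 3 \left|{\omega}\right|} \operatorname{sign}{\left(\omega \right)}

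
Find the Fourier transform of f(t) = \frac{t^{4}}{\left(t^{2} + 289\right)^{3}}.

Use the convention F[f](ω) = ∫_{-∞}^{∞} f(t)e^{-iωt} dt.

F(ω) = \frac{\pi \left(289 \omega^{2} - 85 \left|{\omega}\right| + 3\right) e^{- 17 \left|{\omega}\right|}}{136}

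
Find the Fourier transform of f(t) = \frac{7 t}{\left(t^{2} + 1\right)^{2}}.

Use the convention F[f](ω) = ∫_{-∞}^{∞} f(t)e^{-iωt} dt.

F(ω) = - \frac{7 i \pi \omega e^{- \left|{\omega}\right|}}{2}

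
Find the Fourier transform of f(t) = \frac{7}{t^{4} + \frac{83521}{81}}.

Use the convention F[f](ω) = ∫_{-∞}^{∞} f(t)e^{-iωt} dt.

F(ω) = \frac{189 \pi e^{- \frac{17 \sqrt{2} \left|{\omega}\right|}{6}} \sin{\left(\frac{17 \sqrt{2} \left|{\omega}\right|}{6} + \frac{\pi}{4} \right)}}{4913}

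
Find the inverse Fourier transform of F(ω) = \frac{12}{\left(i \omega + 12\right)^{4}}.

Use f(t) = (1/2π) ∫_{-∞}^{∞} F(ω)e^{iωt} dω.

f(t) = 2 t^{3} e^{- 12 t} u\left(t\right)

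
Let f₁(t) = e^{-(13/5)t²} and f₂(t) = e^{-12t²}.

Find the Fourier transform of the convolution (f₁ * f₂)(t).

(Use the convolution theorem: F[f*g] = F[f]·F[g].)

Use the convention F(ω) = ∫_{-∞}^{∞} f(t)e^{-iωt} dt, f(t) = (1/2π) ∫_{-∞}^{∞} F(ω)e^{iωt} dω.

F[f₁*f₂](ω) = \frac{\sqrt{195} \pi e^{- \frac{73 \omega^{2}}{624}}}{78}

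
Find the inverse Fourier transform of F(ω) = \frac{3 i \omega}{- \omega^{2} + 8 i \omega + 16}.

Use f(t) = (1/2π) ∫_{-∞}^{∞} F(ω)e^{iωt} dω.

f(t) = 3 \left(1 - 4 t\right) e^{- 4 t} u\left(t\right)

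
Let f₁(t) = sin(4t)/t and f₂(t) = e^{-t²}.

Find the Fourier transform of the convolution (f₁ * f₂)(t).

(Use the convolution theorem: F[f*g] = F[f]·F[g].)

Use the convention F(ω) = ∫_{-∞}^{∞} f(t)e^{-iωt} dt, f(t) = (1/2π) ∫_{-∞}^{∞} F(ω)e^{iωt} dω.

F[f₁*f₂](ω) = \begin{cases} \pi^{\frac{3}{2}} e^{- \frac{\omega^{2}}{4}} & \text{for}\: \omega > -4 \wedge \omega < 4 \\0 & \text{otherwise} \end{cases}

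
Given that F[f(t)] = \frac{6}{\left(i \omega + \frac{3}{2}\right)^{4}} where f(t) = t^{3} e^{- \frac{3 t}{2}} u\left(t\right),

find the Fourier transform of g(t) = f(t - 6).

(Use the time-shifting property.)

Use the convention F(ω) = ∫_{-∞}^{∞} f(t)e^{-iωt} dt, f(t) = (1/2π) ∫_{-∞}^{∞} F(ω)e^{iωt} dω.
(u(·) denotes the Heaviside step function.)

F[g](ω) = \frac{96 e^{- 6 i \omega}}{\left(2 i \omega + 3\right)^{4}}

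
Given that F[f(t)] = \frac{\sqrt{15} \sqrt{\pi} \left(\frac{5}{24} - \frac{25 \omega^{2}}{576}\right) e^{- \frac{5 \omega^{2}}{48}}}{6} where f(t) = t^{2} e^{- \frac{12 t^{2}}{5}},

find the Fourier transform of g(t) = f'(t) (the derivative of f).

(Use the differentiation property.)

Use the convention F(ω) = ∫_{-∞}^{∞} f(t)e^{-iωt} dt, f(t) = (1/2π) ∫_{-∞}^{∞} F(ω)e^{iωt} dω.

F[g](ω) = \frac{5 \sqrt{15} i \sqrt{\pi} \omega \left(24 - 5 \omega^{2}\right) e^{- \frac{5 \omega^{2}}{48}}}{3456}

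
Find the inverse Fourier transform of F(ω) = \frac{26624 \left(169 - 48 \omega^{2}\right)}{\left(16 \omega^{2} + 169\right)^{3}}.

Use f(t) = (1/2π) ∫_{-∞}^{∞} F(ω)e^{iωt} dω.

f(t) = 8 t^{2} e^{- \frac{13 \left|{t}\right|}{4}}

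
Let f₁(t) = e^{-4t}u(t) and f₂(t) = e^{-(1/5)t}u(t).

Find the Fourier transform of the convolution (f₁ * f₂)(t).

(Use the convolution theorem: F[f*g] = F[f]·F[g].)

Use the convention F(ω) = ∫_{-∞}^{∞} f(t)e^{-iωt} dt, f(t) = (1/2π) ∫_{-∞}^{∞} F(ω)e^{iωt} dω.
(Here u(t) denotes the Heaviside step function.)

F[f₁*f₂](ω) = \frac{5}{\left(i \omega + 4\right) \left(5 i \omega + 1\right)}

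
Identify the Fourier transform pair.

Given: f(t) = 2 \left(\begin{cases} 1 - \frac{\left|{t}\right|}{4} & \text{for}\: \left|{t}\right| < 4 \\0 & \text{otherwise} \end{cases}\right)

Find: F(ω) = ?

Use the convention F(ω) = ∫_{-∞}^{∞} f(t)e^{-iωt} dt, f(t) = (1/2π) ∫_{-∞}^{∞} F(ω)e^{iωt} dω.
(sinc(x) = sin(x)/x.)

F(ω) = 8 \operatorname{sinc}^{2}{\left(2 \omega \right)}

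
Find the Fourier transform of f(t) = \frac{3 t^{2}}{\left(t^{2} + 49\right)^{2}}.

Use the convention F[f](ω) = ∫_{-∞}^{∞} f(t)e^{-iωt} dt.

F(ω) = \frac{3 \pi \left(1 - 7 \left|{\omega}\right|\right) e^{- 7 \left|{\omega}\right|}}{14}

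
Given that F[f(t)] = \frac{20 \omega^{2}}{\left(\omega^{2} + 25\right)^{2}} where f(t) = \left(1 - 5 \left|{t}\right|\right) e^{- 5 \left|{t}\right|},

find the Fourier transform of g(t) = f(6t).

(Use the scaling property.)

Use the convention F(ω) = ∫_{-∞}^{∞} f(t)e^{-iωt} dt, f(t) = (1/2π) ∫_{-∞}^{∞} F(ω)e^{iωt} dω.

F[g](ω) = \frac{120 \omega^{2}}{\left(\omega^{2} + 900\right)^{2}}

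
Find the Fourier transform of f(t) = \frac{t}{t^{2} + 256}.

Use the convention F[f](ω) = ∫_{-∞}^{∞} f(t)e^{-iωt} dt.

F(ω) = - i \pi e^{- 16 \left|{\omega}\right|} \operatorname{sign}{\left(\omega \right)}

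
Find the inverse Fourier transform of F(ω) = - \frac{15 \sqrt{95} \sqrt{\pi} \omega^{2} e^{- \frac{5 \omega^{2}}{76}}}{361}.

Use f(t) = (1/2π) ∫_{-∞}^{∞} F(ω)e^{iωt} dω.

f(t) = 3 \left(\frac{76 t^{2}}{5} - 2\right) e^{- \frac{19 t^{2}}{5}}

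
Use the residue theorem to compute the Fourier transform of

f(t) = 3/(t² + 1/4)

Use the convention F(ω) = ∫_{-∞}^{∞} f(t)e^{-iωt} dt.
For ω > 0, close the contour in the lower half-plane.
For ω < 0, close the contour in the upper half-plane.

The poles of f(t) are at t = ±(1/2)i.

Let g(z) = f(z)e^{-iωz}; for large |z| the factor e^{-iωz} decays in the lower half-plane when ω > 0 and in the upper half-plane when ω < 0.

Case ω > 0 (lower half-plane, clockwise contour ⇒ F(ω) = -2πi·ΣRes):
  Res_{z = - \frac{i}{2}} g(z) = 3 i e^{- \frac{\omega}{2}}
  F(ω) = -2πi·ΣRes = 6 \pi e^{- \frac{\omega}{2}}

Case ω < 0 (upper half-plane, counterclockwise contour ⇒ F(ω) = +2πi·ΣRes):
  Res_{z = \frac{i}{2}} g(z) = - 3 i e^{\frac{\omega}{2}}
  F(ω) = 2πi·ΣRes = 6 \pi e^{\frac{\omega}{2}}

Both cases combine into a single formula in |ω|:

F(ω) = 6 \pi e^{- \frac{\left|{\omega}\right|}{2}}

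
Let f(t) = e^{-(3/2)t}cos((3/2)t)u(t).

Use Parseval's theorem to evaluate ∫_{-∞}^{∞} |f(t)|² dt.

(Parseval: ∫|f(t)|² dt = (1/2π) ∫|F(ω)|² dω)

∫|f(t)|² dt = \frac{1}{4}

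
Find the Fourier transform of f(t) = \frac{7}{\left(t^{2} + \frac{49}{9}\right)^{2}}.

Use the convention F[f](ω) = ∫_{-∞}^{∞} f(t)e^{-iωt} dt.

F(ω) = \frac{9 \pi \left(7 \left|{\omega}\right| + 3\right) e^{- \frac{7 \left|{\omega}\right|}{3}}}{98}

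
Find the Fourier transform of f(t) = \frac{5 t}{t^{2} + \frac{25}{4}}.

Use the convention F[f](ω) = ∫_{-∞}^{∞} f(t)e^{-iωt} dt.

F(ω) = - 5 i \pi e^{- \frac{5 \left|{\omega}\right|}{2}} \operatorname{sign}{\left(\omega \right)}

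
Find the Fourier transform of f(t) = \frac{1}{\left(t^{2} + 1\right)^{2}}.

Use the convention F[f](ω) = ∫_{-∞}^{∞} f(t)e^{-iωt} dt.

F(ω) = \frac{\pi \left(\left|{\omega}\right| + 1\right) e^{- \left|{\omega}\right|}}{2}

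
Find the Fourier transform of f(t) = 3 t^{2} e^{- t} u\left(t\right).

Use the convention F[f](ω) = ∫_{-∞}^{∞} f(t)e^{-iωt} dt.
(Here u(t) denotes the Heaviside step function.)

F(ω) = \frac{6}{\left(i \omega + 1\right)^{3}}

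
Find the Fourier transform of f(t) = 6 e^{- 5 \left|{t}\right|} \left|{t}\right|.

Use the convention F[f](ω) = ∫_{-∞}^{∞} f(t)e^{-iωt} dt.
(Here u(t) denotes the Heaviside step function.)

F(ω) = \frac{12 \left(25 - \omega^{2}\right)}{\left(\omega^{2} + 25\right)^{2}}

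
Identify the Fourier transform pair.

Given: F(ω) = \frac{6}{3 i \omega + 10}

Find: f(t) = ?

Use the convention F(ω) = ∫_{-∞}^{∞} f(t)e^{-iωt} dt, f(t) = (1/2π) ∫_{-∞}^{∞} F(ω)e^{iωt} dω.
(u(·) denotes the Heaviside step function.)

f(t) = 2 e^{- \frac{10 t}{3}} u\left(t\right)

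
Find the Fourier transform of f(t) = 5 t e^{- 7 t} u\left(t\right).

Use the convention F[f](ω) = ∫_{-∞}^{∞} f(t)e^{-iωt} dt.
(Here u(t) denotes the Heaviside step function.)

F(ω) = \frac{5}{\left(i \omega + 7\right)^{2}}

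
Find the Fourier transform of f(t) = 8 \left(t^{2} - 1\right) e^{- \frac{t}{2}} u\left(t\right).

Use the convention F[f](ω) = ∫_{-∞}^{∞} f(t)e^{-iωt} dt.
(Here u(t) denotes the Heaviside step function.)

F(ω) = \frac{16 \left(16 i \omega - \left(2 i \omega + 1\right)^{3} + 8\right)}{\left(2 i \omega + 1\right)^{4}}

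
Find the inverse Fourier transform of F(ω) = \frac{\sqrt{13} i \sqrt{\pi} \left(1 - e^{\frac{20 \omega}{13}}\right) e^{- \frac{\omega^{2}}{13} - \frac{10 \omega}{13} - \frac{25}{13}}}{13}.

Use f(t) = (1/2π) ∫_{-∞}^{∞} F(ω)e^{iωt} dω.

f(t) = e^{- \frac{13 t^{2}}{4}} \sin{\left(5 t \right)}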